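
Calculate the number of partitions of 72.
5392783

p(n) counts ways to write n as a sum of positive integers (order ignored).
Euler's pentagonal recurrence: p(k) = p(k-1) + p(k-2) - p(k-5) - p(k-7) + p(k-12) + p(k-15) - ... (offsets j(3j∓1)/2, signs ++--, p(0)=1, p(<0)=0).
DP table for k = 0..71: p(0)=1, p(1)=1, p(2)=2, p(3)=3, p(4)=5, p(5)=7, p(6)=11, p(7)=15, p(8)=22, p(9)=30, p(10)=42, p(11)=56, p(12)=77, p(13)=101, p(14)=135, p(15)=176, p(16)=231, p(17)=297, p(18)=385, p(19)=490, p(20)=627, p(21)=792, p(22)=1002, p(23)=1255, p(24)=1575, p(25)=1958, p(26)=2436, p(27)=3010, p(28)=3718, p(29)=4565, p(30)=5604, p(31)=6842, p(32)=8349, p(33)=10143, p(34)=12310, p(35)=14883, p(36)=17977, p(37)=21637, p(38)=26015, p(39)=31185, p(40)=37338, p(41)=44583, p(42)=53174, p(43)=63261, p(44)=75175, p(45)=89134, p(46)=105558, p(47)=124754, p(48)=147273, p(49)=173525, p(50)=204226, p(51)=239943, p(52)=281589, p(53)=329931, p(54)=386155, p(55)=451276, p(56)=526823, p(57)=614154, p(58)=715220, p(59)=831820, p(60)=966467, p(61)=1121505, p(62)=1300156, p(63)=1505499, p(64)=1741630, p(65)=2012558, p(66)=2323520, p(67)=2679689, p(68)=3087735, p(69)=3554345, p(70)=4087968, p(71)=4697205.
Final step: p(72) = p(71) + p(70) - p(67) - p(65) + p(60) + p(57) - p(50) - p(46) + p(37) + p(32) - p(21) - p(15) + p(2)
= 4697205 + 4087968 - 2679689 - 2012558 + 966467 + 614154 - 204226 - 105558 + 21637 + 8349 - 792 - 176 + 2
= 5392783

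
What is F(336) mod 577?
516

Matrix identity: Q^n = [[F_(n+1), F_n], [F_n, F_(n-1)]] with Q = [[1,1],[1,0]].
n = 336 = 101010000₂. Square-and-multiply, entries mod 577:
Q^1 = [[1,1],[1,0]]
Q^2 = (Q^1)² = [[2,1],[1,1]]
Q^5 = (Q^2)²·Q = [[8,5],[5,3]]
Q^10 = (Q^5)² = [[89,55],[55,34]]
Q^21 = (Q^10)²·Q = [[401,560],[560,418]]
Q^42 = (Q^21)² = [[107,502],[502,182]]
Q^84 = (Q^42)² = [[341,251],[251,90]]
Q^168 = (Q^84)² = [[412,282],[282,130]]
Q^336 = (Q^168)² = [[4,516],[516,65]]
F_336 mod 577 = Q^336[0][1] = 516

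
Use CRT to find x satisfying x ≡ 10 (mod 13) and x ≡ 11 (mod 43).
140

Using Chinese Remainder Theorem:
M = 13 × 43 = 559
M1 = 43, M2 = 13
y1 = 43^(-1) mod 13 = 10
y2 = 13^(-1) mod 43 = 10
x = (10×43×10 + 11×13×10) mod 559 = 140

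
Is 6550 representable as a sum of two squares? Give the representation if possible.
Not possible

Factorization: 6550 = 2 × 5^2 × 131
By Fermat: n is sum of two squares iff every prime p ≡ 3 (mod 4) appears to even power.
Prime(s) ≡ 3 (mod 4) with odd exponent: [(131, 1)]
Therefore 6550 cannot be expressed as a² + b².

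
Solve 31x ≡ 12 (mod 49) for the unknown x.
x ≡ 32 (mod 49)

gcd(31, 49) = 1, which divides 12, so solutions exist.
Find 31^(-1) mod 49 by the extended Euclidean algorithm:
49 = 1 × 31 + 18  ⟹  18 = (1)·49 + (-1)·31
31 = 1 × 18 + 13  ⟹  13 = (-1)·49 + (2)·31
18 = 1 × 13 + 5  ⟹  5 = (2)·49 + (-3)·31
13 = 2 × 5 + 3  ⟹  3 = (-5)·49 + (8)·31
5 = 1 × 3 + 2  ⟹  2 = (7)·49 + (-11)·31
3 = 1 × 2 + 1  ⟹  1 = (-12)·49 + (19)·31
So (19)·31 ≡ 1 (mod 49), i.e. 31^(-1) ≡ 19 (mod 49).
x ≡ 19 × 12 = 228 ≡ 32 (mod 49).
Check: 31 × 32 = 992 ≡ 12 (mod 49).
Unique solution: x ≡ 32 (mod 49)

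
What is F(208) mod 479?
443

Matrix identity: Q^n = [[F_(n+1), F_n], [F_n, F_(n-1)]] with Q = [[1,1],[1,0]].
n = 208 = 11010000₂. Square-and-multiply, entries mod 479:
Q^1 = [[1,1],[1,0]]
Q^3 = (Q^1)²·Q = [[3,2],[2,1]]
Q^6 = (Q^3)² = [[13,8],[8,5]]
Q^13 = (Q^6)²·Q = [[377,233],[233,144]]
Q^26 = (Q^13)² = [[28,206],[206,301]]
Q^52 = (Q^26)² = [[110,235],[235,354]]
Q^104 = (Q^52)² = [[265,307],[307,437]]
Q^208 = (Q^104)² = [[177,443],[443,213]]
F_208 mod 479 = Q^208[0][1] = 443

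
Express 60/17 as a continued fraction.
[3; 1, 1, 8]

Euclidean algorithm steps:
60 = 3 × 17 + 9
17 = 1 × 9 + 8
9 = 1 × 8 + 1
8 = 8 × 1 + 0
Continued fraction: [3; 1, 1, 8]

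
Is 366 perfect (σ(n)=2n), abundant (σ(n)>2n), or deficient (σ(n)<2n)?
abundant

Proper divisors of 366: sum = 1 + 2 + 3 + 6 + 61 + 122 + 183 = 378
Since 378 > 366, 366 is abundant.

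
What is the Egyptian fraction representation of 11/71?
1/7 + 1/83 + 1/41251

Greedy algorithm:
11/71: ceiling(71/11) = 7, use 1/7
6/497: ceiling(497/6) = 83, use 1/83
1/41251: ceiling(41251/1) = 41251, use 1/41251
Result: 11/71 = 1/7 + 1/83 + 1/41251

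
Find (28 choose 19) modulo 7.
0

Using Lucas' theorem:
Write n=28 and k=19 in base 7:
n in base 7: [4, 0]
k in base 7: [2, 5]
C(28,19) mod 7 = ∏ C(n_i, k_i) mod 7
Digit binomials (mod 7): C(4,2) = 6; C(0,5) = 0 (k_i > n_i)
Product: 6 × 0 = 0 ≡ 0 (mod 7)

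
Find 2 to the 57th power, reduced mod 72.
8

Repeated squaring. Binary of 57 = 111001.
2^1 ≡ 2 (mod 72); 2^2 ≡ 4 (mod 72); 2^4 ≡ 16 (mod 72); 2^8 ≡ 40 (mod 72); 2^16 ≡ 16 (mod 72); 2^32 ≡ 40 (mod 72)
2^57 = 2^1 × 2^8 × 2^16 × 2^32 ≡ 8 (mod 72)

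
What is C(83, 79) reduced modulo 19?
16

Using Lucas' theorem:
Write n=83 and k=79 in base 19:
n in base 19: [4, 7]
k in base 19: [4, 3]
C(83,79) mod 19 = ∏ C(n_i, k_i) mod 19
Digit binomials (mod 19): C(4,4) = 1; C(7,3) = 35 ≡ 16
Product: 1 × 16 = 16 ≡ 16 (mod 19)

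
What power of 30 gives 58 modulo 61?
24

Baby-step giant-step with step n = ⌈√61⌉ = 8.
Baby steps 30^j mod 61 (j:value) for j=0..7: 0:1, 1:30, 2:46, 3:38, 4:42, 5:40, 6:41, 7:10.
Giant-step multiplier: 30^(-8) ≡ 30^(60-8) = 30^52 ≡ 12 (mod 61).
Giant steps γ_i = 58·12^i mod 61: γ_0=58, γ_1=25, γ_2=56, γ_3=1 (in table at j=0).
x = i·n + j = 3·8 + 0 = 24.
Check: 30^24 ≡ 58 (mod 61).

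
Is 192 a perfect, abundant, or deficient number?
abundant

Proper divisors of 192: sum = 1 + 2 + 3 + 4 + 6 + 8 + 12 + 16 + 24 + 32 + 48 + 64 + 96 = 316
Since 316 > 192, 192 is abundant.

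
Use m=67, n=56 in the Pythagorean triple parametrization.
(1353, 7504, 7625)

Euclid's formula: a = m² - n², b = 2mn, c = m² + n²
m = 67, n = 56
a = 67² - 56² = 4489 - 3136 = 1353
b = 2 × 67 × 56 = 7504
c = 67² + 56² = 4489 + 3136 = 7625
Verification: 1353² + 7504² = 1830609 + 56310016 = 58140625 = 7625² ✓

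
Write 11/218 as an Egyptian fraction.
1/20 + 1/2180

Greedy algorithm:
11/218: ceiling(218/11) = 20, use 1/20
1/2180: ceiling(2180/1) = 2180, use 1/2180
Result: 11/218 = 1/20 + 1/2180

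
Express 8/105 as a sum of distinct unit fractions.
1/14 + 1/210

Greedy algorithm:
8/105: ceiling(105/8) = 14, use 1/14
1/210: ceiling(210/1) = 210, use 1/210
Result: 8/105 = 1/14 + 1/210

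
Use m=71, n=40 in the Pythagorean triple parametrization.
(3441, 5680, 6641)

Euclid's formula: a = m² - n², b = 2mn, c = m² + n²
m = 71, n = 40
a = 71² - 40² = 5041 - 1600 = 3441
b = 2 × 71 × 40 = 5680
c = 71² + 40² = 5041 + 1600 = 6641
Verification: 3441² + 5680² = 11840481 + 32262400 = 44102881 = 6641² ✓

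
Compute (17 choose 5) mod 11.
6

Using Lucas' theorem:
Write n=17 and k=5 in base 11:
n in base 11: [1, 6]
k in base 11: [0, 5]
C(17,5) mod 11 = ∏ C(n_i, k_i) mod 11
Digit binomials (mod 11): C(1,0) = 1; C(6,5) = 6
Product: 1 × 6 = 6 ≡ 6 (mod 11)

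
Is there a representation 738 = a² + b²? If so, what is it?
3² + 27² (a=3, b=27)

Factorization: 738 = 2 × 3^2 × 41
By Fermat: n is sum of two squares iff every prime p ≡ 3 (mod 4) appears to even power.
All primes ≡ 3 (mod 4) appear to even power.
Search a = 0, 1, 2, … for 738 - a² a perfect square: first hit at a = 3: 738 - 9 = 729 = 27².
738 = 3² + 27² = 9 + 729 ✓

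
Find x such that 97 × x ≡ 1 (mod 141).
16

gcd(97, 141) = 1, so the inverse exists.
Extended Euclidean algorithm on (141, 97):
141 = 1 × 97 + 44  ⟹  44 = (1)·141 + (-1)·97
97 = 2 × 44 + 9  ⟹  9 = (-2)·141 + (3)·97
44 = 4 × 9 + 8  ⟹  8 = (9)·141 + (-13)·97
9 = 1 × 8 + 1  ⟹  1 = (-11)·141 + (16)·97
So (16)·97 ≡ 1 (mod 141), i.e. 97^(-1) ≡ 16 (mod 141).
Check: 97 × 16 = 1552 ≡ 1 (mod 141)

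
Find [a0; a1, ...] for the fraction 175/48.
[3; 1, 1, 1, 4, 1, 2]

Euclidean algorithm steps:
175 = 3 × 48 + 31
48 = 1 × 31 + 17
31 = 1 × 17 + 14
17 = 1 × 14 + 3
14 = 4 × 3 + 2
3 = 1 × 2 + 1
2 = 2 × 1 + 0
Continued fraction: [3; 1, 1, 1, 4, 1, 2]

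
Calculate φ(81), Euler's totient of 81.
54

81 = 3^4
φ(n) = n × ∏(1 - 1/p) for each prime p dividing n
φ(81) = 81 × (1 - 1/3) = 54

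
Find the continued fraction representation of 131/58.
[2; 3, 1, 6, 2]

Euclidean algorithm steps:
131 = 2 × 58 + 15
58 = 3 × 15 + 13
15 = 1 × 13 + 2
13 = 6 × 2 + 1
2 = 2 × 1 + 0
Continued fraction: [2; 3, 1, 6, 2]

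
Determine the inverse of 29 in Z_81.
14

gcd(29, 81) = 1, so the inverse exists.
Extended Euclidean algorithm on (81, 29):
81 = 2 × 29 + 23  ⟹  23 = (1)·81 + (-2)·29
29 = 1 × 23 + 6  ⟹  6 = (-1)·81 + (3)·29
23 = 3 × 6 + 5  ⟹  5 = (4)·81 + (-11)·29
6 = 1 × 5 + 1  ⟹  1 = (-5)·81 + (14)·29
So (14)·29 ≡ 1 (mod 81), i.e. 29^(-1) ≡ 14 (mod 81).
Check: 29 × 14 = 406 ≡ 1 (mod 81)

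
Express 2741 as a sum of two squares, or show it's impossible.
25² + 46² (a=25, b=46)

Factorization: 2741 = 2741
By Fermat: n is sum of two squares iff every prime p ≡ 3 (mod 4) appears to even power.
All primes ≡ 3 (mod 4) appear to even power.
Search a = 0, 1, 2, … for 2741 - a² a perfect square: first hit at a = 25: 2741 - 625 = 2116 = 46².
2741 = 25² + 46² = 625 + 2116 ✓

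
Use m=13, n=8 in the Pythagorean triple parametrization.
(105, 208, 233)

Euclid's formula: a = m² - n², b = 2mn, c = m² + n²
m = 13, n = 8
a = 13² - 8² = 169 - 64 = 105
b = 2 × 13 × 8 = 208
c = 13² + 8² = 169 + 64 = 233
Verification: 105² + 208² = 11025 + 43264 = 54289 = 233² ✓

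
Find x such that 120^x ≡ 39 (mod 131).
120

Baby-step giant-step with step n = ⌈√131⌉ = 12.
Baby steps 120^j mod 131 (j:value) for j=0..11: 0:1, 1:120, 2:121, 3:110, 4:100, 5:79, 6:48, 7:127, 8:44, 9:40, 10:84, 11:124.
Giant-step multiplier: 120^(-12) ≡ 120^(130-12) = 120^118 ≡ 114 (mod 131).
Giant steps γ_i = 39·114^i mod 131: γ_0=39, γ_1=123, γ_2=5, γ_3=46, γ_4=4, γ_5=63, γ_6=108, γ_7=129, γ_8=34, γ_9=77, γ_10=1 (in table at j=0).
x = i·n + j = 10·12 + 0 = 120.
Check: 120^120 ≡ 39 (mod 131).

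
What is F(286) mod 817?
683

Matrix identity: Q^n = [[F_(n+1), F_n], [F_n, F_(n-1)]] with Q = [[1,1],[1,0]].
n = 286 = 100011110₂. Square-and-multiply, entries mod 817:
Q^1 = [[1,1],[1,0]]
Q^2 = (Q^1)² = [[2,1],[1,1]]
Q^4 = (Q^2)² = [[5,3],[3,2]]
Q^8 = (Q^4)² = [[34,21],[21,13]]
Q^17 = (Q^8)²·Q = [[133,780],[780,170]]
Q^35 = (Q^17)²·Q = [[494,267],[267,227]]
Q^71 = (Q^35)²·Q = [[475,780],[780,512]]
Q^143 = (Q^71)²·Q = [[114,685],[685,246]]
Q^286 = (Q^143)² = [[191,683],[683,325]]
F_286 mod 817 = Q^286[0][1] = 683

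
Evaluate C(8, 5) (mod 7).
0

Using Lucas' theorem:
Write n=8 and k=5 in base 7:
n in base 7: [1, 1]
k in base 7: [0, 5]
C(8,5) mod 7 = ∏ C(n_i, k_i) mod 7
Digit binomials (mod 7): C(1,0) = 1; C(1,5) = 0 (k_i > n_i)
Product: 1 × 0 = 0 ≡ 0 (mod 7)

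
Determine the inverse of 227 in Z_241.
86

gcd(227, 241) = 1, so the inverse exists.
Extended Euclidean algorithm on (241, 227):
241 = 1 × 227 + 14  ⟹  14 = (1)·241 + (-1)·227
227 = 16 × 14 + 3  ⟹  3 = (-16)·241 + (17)·227
14 = 4 × 3 + 2  ⟹  2 = (65)·241 + (-69)·227
3 = 1 × 2 + 1  ⟹  1 = (-81)·241 + (86)·227
So (86)·227 ≡ 1 (mod 241), i.e. 227^(-1) ≡ 86 (mod 241).
Check: 227 × 86 = 19522 ≡ 1 (mod 241)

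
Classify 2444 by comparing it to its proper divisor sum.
deficient

Proper divisors of 2444: sum = 1 + 2 + 4 + 13 + 26 + 47 + 52 + 94 + 188 + 611 + 1222 = 2260
Since 2260 < 2444, 2444 is deficient.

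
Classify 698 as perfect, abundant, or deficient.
deficient

Proper divisors of 698: sum = 1 + 2 + 349 = 352
Since 352 < 698, 698 is deficient.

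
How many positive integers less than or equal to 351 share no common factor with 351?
216

351 = 3^3 × 13
φ(n) = n × ∏(1 - 1/p) for each prime p dividing n
φ(351) = 351 × (1 - 1/3) × (1 - 1/13) = 216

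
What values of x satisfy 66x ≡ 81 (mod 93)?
x ≡ 28 (mod 31)

gcd(66, 93) = 3, which divides 81, so solutions exist.
Divide through by 3: 22x ≡ 27 (mod 31).
Find 22^(-1) mod 31 by the extended Euclidean algorithm:
31 = 1 × 22 + 9  ⟹  9 = (1)·31 + (-1)·22
22 = 2 × 9 + 4  ⟹  4 = (-2)·31 + (3)·22
9 = 2 × 4 + 1  ⟹  1 = (5)·31 + (-7)·22
So (-7)·22 ≡ 1 (mod 31), i.e. 22^(-1) ≡ -7 ≡ 24 (mod 31).
x ≡ 24 × 27 = 648 ≡ 28 (mod 31).
Check: 66 × 28 = 1848 ≡ 81 (mod 93).
x ≡ 28 (mod 31), giving 3 solutions mod 93.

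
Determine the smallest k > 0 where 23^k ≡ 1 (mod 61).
20

61 is prime, so ord(23) divides φ(61) = 60.
Divisors of 60: 1, 2, 3, 4, 5, 6, 10, 12, 15, 20, 30, 60.
Repeated squaring: 23^1 ≡ 23, 23^2 ≡ 41, 23^4 ≡ 34, 23^8 ≡ 58, 23^16 ≡ 9, 23^32 ≡ 20 (mod 61).
Test 23^d mod 61 for each divisor d in increasing order:
23^1 ≡ 23
23^2 ≡ 41
23^3 = 23^2·23^1 ≡ 28
23^4 ≡ 34
23^5 = 23^4·23^1 ≡ 50
23^6 = 23^4·23^2 ≡ 52
23^10 = 23^8·23^2 ≡ 60
23^12 = 23^8·23^4 ≡ 20
23^15 = 23^8·23^4·23^2·23^1 ≡ 11
23^20 = 23^16·23^4 ≡ 1  ← first divisor giving 1
The order is 20.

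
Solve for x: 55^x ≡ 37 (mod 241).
211

Baby-step giant-step with step n = ⌈√241⌉ = 16.
Baby steps 55^j mod 241 (j:value) for j=0..15: 0:1, 1:55, 2:133, 3:85, 4:96, 5:219, 6:236, 7:207, 8:58, 9:57, 10:2, 11:110, 12:25, 13:170, 14:192, 15:197.
Giant-step multiplier: 55^(-16) ≡ 55^(240-16) = 55^224 ≡ 24 (mod 241).
Giant steps γ_i = 37·24^i mod 241: γ_0=37, γ_1=165, γ_2=104, γ_3=86, γ_4=136, γ_5=131, γ_6=11, γ_7=23, γ_8=70, γ_9=234, γ_10=73, γ_11=65, γ_12=114, γ_13=85 (in table at j=3).
x = i·n + j = 13·16 + 3 = 211.
Check: 55^211 ≡ 37 (mod 241).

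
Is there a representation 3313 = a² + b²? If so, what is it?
8² + 57² (a=8, b=57)

Factorization: 3313 = 3313
By Fermat: n is sum of two squares iff every prime p ≡ 3 (mod 4) appears to even power.
All primes ≡ 3 (mod 4) appear to even power.
Search a = 0, 1, 2, … for 3313 - a² a perfect square: first hit at a = 8: 3313 - 64 = 3249 = 57².
3313 = 8² + 57² = 64 + 3249 ✓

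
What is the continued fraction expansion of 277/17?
[16; 3, 2, 2]

Euclidean algorithm steps:
277 = 16 × 17 + 5
17 = 3 × 5 + 2
5 = 2 × 2 + 1
2 = 2 × 1 + 0
Continued fraction: [16; 3, 2, 2]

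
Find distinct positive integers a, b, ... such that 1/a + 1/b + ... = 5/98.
1/20 + 1/980

Greedy algorithm:
5/98: ceiling(98/5) = 20, use 1/20
1/980: ceiling(980/1) = 980, use 1/980
Result: 5/98 = 1/20 + 1/980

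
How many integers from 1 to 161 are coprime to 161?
132

161 = 7 × 23
φ(n) = n × ∏(1 - 1/p) for each prime p dividing n
φ(161) = 161 × (1 - 1/7) × (1 - 1/23) = 132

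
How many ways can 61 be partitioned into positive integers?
1121505

p(n) counts ways to write n as a sum of positive integers (order ignored).
Euler's pentagonal recurrence: p(k) = p(k-1) + p(k-2) - p(k-5) - p(k-7) + p(k-12) + p(k-15) - ... (offsets j(3j∓1)/2, signs ++--, p(0)=1, p(<0)=0).
DP table for k = 0..60: p(0)=1, p(1)=1, p(2)=2, p(3)=3, p(4)=5, p(5)=7, p(6)=11, p(7)=15, p(8)=22, p(9)=30, p(10)=42, p(11)=56, p(12)=77, p(13)=101, p(14)=135, p(15)=176, p(16)=231, p(17)=297, p(18)=385, p(19)=490, p(20)=627, p(21)=792, p(22)=1002, p(23)=1255, p(24)=1575, p(25)=1958, p(26)=2436, p(27)=3010, p(28)=3718, p(29)=4565, p(30)=5604, p(31)=6842, p(32)=8349, p(33)=10143, p(34)=12310, p(35)=14883, p(36)=17977, p(37)=21637, p(38)=26015, p(39)=31185, p(40)=37338, p(41)=44583, p(42)=53174, p(43)=63261, p(44)=75175, p(45)=89134, p(46)=105558, p(47)=124754, p(48)=147273, p(49)=173525, p(50)=204226, p(51)=239943, p(52)=281589, p(53)=329931, p(54)=386155, p(55)=451276, p(56)=526823, p(57)=614154, p(58)=715220, p(59)=831820, p(60)=966467.
Final step: p(61) = p(60) + p(59) - p(56) - p(54) + p(49) + p(46) - p(39) - p(35) + p(26) + p(21) - p(10) - p(4)
= 966467 + 831820 - 526823 - 386155 + 173525 + 105558 - 31185 - 14883 + 2436 + 792 - 42 - 5
= 1121505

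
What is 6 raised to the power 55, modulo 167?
61

Repeated squaring. Binary of 55 = 110111.
6^1 ≡ 6 (mod 167); 6^2 ≡ 36 (mod 167); 6^4 ≡ 127 (mod 167); 6^8 ≡ 97 (mod 167); 6^16 ≡ 57 (mod 167); 6^32 ≡ 76 (mod 167)
6^55 = 6^1 × 6^2 × 6^4 × 6^16 × 6^32 ≡ 61 (mod 167)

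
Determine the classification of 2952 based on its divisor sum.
abundant

Proper divisors of 2952: sum = 1 + 2 + 3 + 4 + 6 + 8 + 9 + 12 + ... + 492 + 738 + 984 + 1476 (23 divisors) = 5238
Since 5238 > 2952, 2952 is abundant.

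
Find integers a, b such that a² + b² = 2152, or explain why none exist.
6² + 46² (a=6, b=46)

Factorization: 2152 = 2^3 × 269
By Fermat: n is sum of two squares iff every prime p ≡ 3 (mod 4) appears to even power.
All primes ≡ 3 (mod 4) appear to even power.
Search a = 0, 1, 2, … for 2152 - a² a perfect square: first hit at a = 6: 2152 - 36 = 2116 = 46².
2152 = 6² + 46² = 36 + 2116 ✓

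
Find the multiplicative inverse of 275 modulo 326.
147

gcd(275, 326) = 1, so the inverse exists.
Extended Euclidean algorithm on (326, 275):
326 = 1 × 275 + 51  ⟹  51 = (1)·326 + (-1)·275
275 = 5 × 51 + 20  ⟹  20 = (-5)·326 + (6)·275
51 = 2 × 20 + 11  ⟹  11 = (11)·326 + (-13)·275
20 = 1 × 11 + 9  ⟹  9 = (-16)·326 + (19)·275
11 = 1 × 9 + 2  ⟹  2 = (27)·326 + (-32)·275
9 = 4 × 2 + 1  ⟹  1 = (-124)·326 + (147)·275
So (147)·275 ≡ 1 (mod 326), i.e. 275^(-1) ≡ 147 (mod 326).
Check: 275 × 147 = 40425 ≡ 1 (mod 326)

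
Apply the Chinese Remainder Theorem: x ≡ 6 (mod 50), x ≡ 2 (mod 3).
56

Using Chinese Remainder Theorem:
M = 50 × 3 = 150
M1 = 3, M2 = 50
y1 = 3^(-1) mod 50 = 17
y2 = 50^(-1) mod 3 = 2
x = (6×3×17 + 2×50×2) mod 150 = 56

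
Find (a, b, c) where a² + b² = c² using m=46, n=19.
(1755, 1748, 2477)

Euclid's formula: a = m² - n², b = 2mn, c = m² + n²
m = 46, n = 19
a = 46² - 19² = 2116 - 361 = 1755
b = 2 × 46 × 19 = 1748
c = 46² + 19² = 2116 + 361 = 2477
Verification: 1755² + 1748² = 3080025 + 3055504 = 6135529 = 2477² ✓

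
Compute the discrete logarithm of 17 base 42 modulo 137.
70

Baby-step giant-step with step n = ⌈√137⌉ = 12.
Baby steps 42^j mod 137 (j:value) for j=0..11: 0:1, 1:42, 2:120, 3:108, 4:15, 5:82, 6:19, 7:113, 8:88, 9:134, 10:11, 11:51.
Giant-step multiplier: 42^(-12) ≡ 42^(136-12) = 42^124 ≡ 63 (mod 137).
Giant steps γ_i = 17·63^i mod 137: γ_0=17, γ_1=112, γ_2=69, γ_3=100, γ_4=135, γ_5=11 (in table at j=10).
x = i·n + j = 5·12 + 10 = 70.
Check: 42^70 ≡ 17 (mod 137).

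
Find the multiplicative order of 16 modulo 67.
33

67 is prime, so ord(16) divides φ(67) = 66.
Divisors of 66: 1, 2, 3, 6, 11, 22, 33, 66.
Repeated squaring: 16^1 ≡ 16, 16^2 ≡ 55, 16^4 ≡ 10, 16^8 ≡ 33, 16^16 ≡ 17, 16^32 ≡ 21, 16^64 ≡ 39 (mod 67).
Test 16^d mod 67 for each divisor d in increasing order:
16^1 ≡ 16
16^2 ≡ 55
16^3 = 16^2·16^1 ≡ 9
16^6 = 16^4·16^2 ≡ 14
16^11 = 16^8·16^2·16^1 ≡ 29
16^22 = 16^16·16^4·16^2 ≡ 37
16^33 = 16^32·16^1 ≡ 1  ← first divisor giving 1
The order is 33.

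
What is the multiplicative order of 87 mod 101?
5

101 is prime, so ord(87) divides φ(101) = 100.
Divisors of 100: 1, 2, 4, 5, 10, 20, 25, 50, 100.
Repeated squaring: 87^1 ≡ 87, 87^2 ≡ 95, 87^4 ≡ 36, 87^8 ≡ 84, 87^16 ≡ 87, 87^32 ≡ 95, 87^64 ≡ 36 (mod 101).
Test 87^d mod 101 for each divisor d in increasing order:
87^1 ≡ 87
87^2 ≡ 95
87^4 ≡ 36
87^5 = 87^4·87^1 ≡ 1  ← first divisor giving 1
The order is 5.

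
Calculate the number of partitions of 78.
12132164

p(n) counts ways to write n as a sum of positive integers (order ignored).
Euler's pentagonal recurrence: p(k) = p(k-1) + p(k-2) - p(k-5) - p(k-7) + p(k-12) + p(k-15) - ... (offsets j(3j∓1)/2, signs ++--, p(0)=1, p(<0)=0).
DP table for k = 0..77: p(0)=1, p(1)=1, p(2)=2, p(3)=3, p(4)=5, p(5)=7, p(6)=11, p(7)=15, p(8)=22, p(9)=30, p(10)=42, p(11)=56, p(12)=77, p(13)=101, p(14)=135, p(15)=176, p(16)=231, p(17)=297, p(18)=385, p(19)=490, p(20)=627, p(21)=792, p(22)=1002, p(23)=1255, p(24)=1575, p(25)=1958, p(26)=2436, p(27)=3010, p(28)=3718, p(29)=4565, p(30)=5604, p(31)=6842, p(32)=8349, p(33)=10143, p(34)=12310, p(35)=14883, p(36)=17977, p(37)=21637, p(38)=26015, p(39)=31185, p(40)=37338, p(41)=44583, p(42)=53174, p(43)=63261, p(44)=75175, p(45)=89134, p(46)=105558, p(47)=124754, p(48)=147273, p(49)=173525, p(50)=204226, p(51)=239943, p(52)=281589, p(53)=329931, p(54)=386155, p(55)=451276, p(56)=526823, p(57)=614154, p(58)=715220, p(59)=831820, p(60)=966467, p(61)=1121505, p(62)=1300156, p(63)=1505499, p(64)=1741630, p(65)=2012558, p(66)=2323520, p(67)=2679689, p(68)=3087735, p(69)=3554345, p(70)=4087968, p(71)=4697205, p(72)=5392783, p(73)=6185689, p(74)=7089500, p(75)=8118264, p(76)=9289091, p(77)=10619863.
Final step: p(78) = p(77) + p(76) - p(73) - p(71) + p(66) + p(63) - p(56) - p(52) + p(43) + p(38) - p(27) - p(21) + p(8) + p(1)
= 10619863 + 9289091 - 6185689 - 4697205 + 2323520 + 1505499 - 526823 - 281589 + 63261 + 26015 - 3010 - 792 + 22 + 1
= 12132164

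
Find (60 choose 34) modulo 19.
0

Using Lucas' theorem:
Write n=60 and k=34 in base 19:
n in base 19: [3, 3]
k in base 19: [1, 15]
C(60,34) mod 19 = ∏ C(n_i, k_i) mod 19
Digit binomials (mod 19): C(3,1) = 3; C(3,15) = 0 (k_i > n_i)
Product: 3 × 0 = 0 ≡ 0 (mod 19)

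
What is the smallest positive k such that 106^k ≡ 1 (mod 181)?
90

181 is prime, so ord(106) divides φ(181) = 180.
Divisors of 180: 1, 2, 3, 4, 5, 6, 9, 10, 12, 15, 18, 20, 30, 36, 45, 60, 90, 180.
Repeated squaring: 106^1 ≡ 106, 106^2 ≡ 14, 106^4 ≡ 15, 106^8 ≡ 44, 106^16 ≡ 126, 106^32 ≡ 129, 106^64 ≡ 170, 106^128 ≡ 121 (mod 181).
Test 106^d mod 181 for each divisor d in increasing order:
106^1 ≡ 106
106^2 ≡ 14
106^3 = 106^2·106^1 ≡ 36
106^4 ≡ 15
106^5 = 106^4·106^1 ≡ 142
106^6 = 106^4·106^2 ≡ 29
106^9 = 106^8·106^1 ≡ 139
106^10 = 106^8·106^2 ≡ 73
106^12 = 106^8·106^4 ≡ 117
106^15 = 106^8·106^4·106^2·106^1 ≡ 49
106^18 = 106^16·106^2 ≡ 135
106^20 = 106^16·106^4 ≡ 80
106^30 = 106^16·106^8·106^4·106^2 ≡ 48
106^36 = 106^32·106^4 ≡ 125
106^45 = 106^32·106^8·106^4·106^1 ≡ 180
106^60 = 106^32·106^16·106^8·106^4 ≡ 132
106^90 = 106^64·106^16·106^8·106^2 ≡ 1  ← first divisor giving 1
The order is 90.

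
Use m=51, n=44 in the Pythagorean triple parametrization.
(665, 4488, 4537)

Euclid's formula: a = m² - n², b = 2mn, c = m² + n²
m = 51, n = 44
a = 51² - 44² = 2601 - 1936 = 665
b = 2 × 51 × 44 = 4488
c = 51² + 44² = 2601 + 1936 = 4537
Verification: 665² + 4488² = 442225 + 20142144 = 20584369 = 4537² ✓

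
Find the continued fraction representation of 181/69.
[2; 1, 1, 1, 1, 1, 8]

Euclidean algorithm steps:
181 = 2 × 69 + 43
69 = 1 × 43 + 26
43 = 1 × 26 + 17
26 = 1 × 17 + 9
17 = 1 × 9 + 8
9 = 1 × 8 + 1
8 = 8 × 1 + 0
Continued fraction: [2; 1, 1, 1, 1, 1, 8]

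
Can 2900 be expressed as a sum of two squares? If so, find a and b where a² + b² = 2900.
14² + 52² (a=14, b=52)

Factorization: 2900 = 2^2 × 5^2 × 29
By Fermat: n is sum of two squares iff every prime p ≡ 3 (mod 4) appears to even power.
All primes ≡ 3 (mod 4) appear to even power.
Search a = 0, 1, 2, … for 2900 - a² a perfect square: first hit at a = 14: 2900 - 196 = 2704 = 52².
2900 = 14² + 52² = 196 + 2704 ✓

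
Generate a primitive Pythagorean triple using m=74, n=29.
(4635, 4292, 6317)

Euclid's formula: a = m² - n², b = 2mn, c = m² + n²
m = 74, n = 29
a = 74² - 29² = 5476 - 841 = 4635
b = 2 × 74 × 29 = 4292
c = 74² + 29² = 5476 + 841 = 6317
Verification: 4635² + 4292² = 21483225 + 18421264 = 39904489 = 6317² ✓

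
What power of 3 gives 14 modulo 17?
9

Baby-step giant-step with step n = ⌈√17⌉ = 5.
Baby steps 3^j mod 17 (j:value) for j=0..4: 0:1, 1:3, 2:9, 3:10, 4:13.
Giant-step multiplier: 3^(-5) ≡ 3^(16-5) = 3^11 ≡ 7 (mod 17).
Giant steps γ_i = 14·7^i mod 17: γ_0=14, γ_1=13 (in table at j=4).
x = i·n + j = 1·5 + 4 = 9.
Check: 3^9 ≡ 14 (mod 17).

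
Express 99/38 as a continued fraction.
[2; 1, 1, 1, 1, 7]

Euclidean algorithm steps:
99 = 2 × 38 + 23
38 = 1 × 23 + 15
23 = 1 × 15 + 8
15 = 1 × 8 + 7
8 = 1 × 7 + 1
7 = 7 × 1 + 0
Continued fraction: [2; 1, 1, 1, 1, 7]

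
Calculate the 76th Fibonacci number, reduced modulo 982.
889

Matrix identity: Q^n = [[F_(n+1), F_n], [F_n, F_(n-1)]] with Q = [[1,1],[1,0]].
n = 76 = 1001100₂. Square-and-multiply, entries mod 982:
Q^1 = [[1,1],[1,0]]
Q^2 = (Q^1)² = [[2,1],[1,1]]
Q^4 = (Q^2)² = [[5,3],[3,2]]
Q^9 = (Q^4)²·Q = [[55,34],[34,21]]
Q^19 = (Q^9)²·Q = [[873,253],[253,620]]
Q^38 = (Q^19)² = [[276,641],[641,617]]
Q^76 = (Q^38)² = [[967,889],[889,78]]
F_76 mod 982 = Q^76[0][1] = 889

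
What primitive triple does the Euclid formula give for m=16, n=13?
(87, 416, 425)

Euclid's formula: a = m² - n², b = 2mn, c = m² + n²
m = 16, n = 13
a = 16² - 13² = 256 - 169 = 87
b = 2 × 16 × 13 = 416
c = 16² + 13² = 256 + 169 = 425
Verification: 87² + 416² = 7569 + 173056 = 180625 = 425² ✓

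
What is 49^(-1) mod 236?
53

gcd(49, 236) = 1, so the inverse exists.
Extended Euclidean algorithm on (236, 49):
236 = 4 × 49 + 40  ⟹  40 = (1)·236 + (-4)·49
49 = 1 × 40 + 9  ⟹  9 = (-1)·236 + (5)·49
40 = 4 × 9 + 4  ⟹  4 = (5)·236 + (-24)·49
9 = 2 × 4 + 1  ⟹  1 = (-11)·236 + (53)·49
So (53)·49 ≡ 1 (mod 236), i.e. 49^(-1) ≡ 53 (mod 236).
Check: 49 × 53 = 2597 ≡ 1 (mod 236)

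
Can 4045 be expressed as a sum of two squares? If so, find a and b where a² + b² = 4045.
18² + 61² (a=18, b=61)

Factorization: 4045 = 5 × 809
By Fermat: n is sum of two squares iff every prime p ≡ 3 (mod 4) appears to even power.
All primes ≡ 3 (mod 4) appear to even power.
Search a = 0, 1, 2, … for 4045 - a² a perfect square: first hit at a = 18: 4045 - 324 = 3721 = 61².
4045 = 18² + 61² = 324 + 3721 ✓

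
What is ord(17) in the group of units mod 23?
22

23 is prime, so ord(17) divides φ(23) = 22.
Divisors of 22: 1, 2, 11, 22.
Repeated squaring: 17^1 ≡ 17, 17^2 ≡ 13, 17^4 ≡ 8, 17^8 ≡ 18, 17^16 ≡ 2 (mod 23).
Test 17^d mod 23 for each divisor d in increasing order:
17^1 ≡ 17
17^2 ≡ 13
17^11 = 17^8·17^2·17^1 ≡ 22
17^22 = 17^16·17^4·17^2 ≡ 1  ← first divisor giving 1
The order is 22.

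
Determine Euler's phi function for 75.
40

75 = 3 × 5^2
φ(n) = n × ∏(1 - 1/p) for each prime p dividing n
φ(75) = 75 × (1 - 1/3) × (1 - 1/5) = 40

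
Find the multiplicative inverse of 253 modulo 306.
127

gcd(253, 306) = 1, so the inverse exists.
Extended Euclidean algorithm on (306, 253):
306 = 1 × 253 + 53  ⟹  53 = (1)·306 + (-1)·253
253 = 4 × 53 + 41  ⟹  41 = (-4)·306 + (5)·253
53 = 1 × 41 + 12  ⟹  12 = (5)·306 + (-6)·253
41 = 3 × 12 + 5  ⟹  5 = (-19)·306 + (23)·253
12 = 2 × 5 + 2  ⟹  2 = (43)·306 + (-52)·253
5 = 2 × 2 + 1  ⟹  1 = (-105)·306 + (127)·253
So (127)·253 ≡ 1 (mod 306), i.e. 253^(-1) ≡ 127 (mod 306).
Check: 253 × 127 = 32131 ≡ 1 (mod 306)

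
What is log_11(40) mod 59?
5

Baby-step giant-step with step n = ⌈√59⌉ = 8.
Baby steps 11^j mod 59 (j:value) for j=0..7: 0:1, 1:11, 2:3, 3:33, 4:9, 5:40, 6:27, 7:2.
h = 40 is already in the table at j=5, so x = 5.
Check: 11^5 ≡ 40 (mod 59).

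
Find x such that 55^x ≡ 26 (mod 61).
53

Baby-step giant-step with step n = ⌈√61⌉ = 8.
Baby steps 55^j mod 61 (j:value) for j=0..7: 0:1, 1:55, 2:36, 3:28, 4:15, 5:32, 6:52, 7:54.
Giant-step multiplier: 55^(-8) ≡ 55^(60-8) = 55^52 ≡ 16 (mod 61).
Giant steps γ_i = 26·16^i mod 61: γ_0=26, γ_1=50, γ_2=7, γ_3=51, γ_4=23, γ_5=2, γ_6=32 (in table at j=5).
x = i·n + j = 6·8 + 5 = 53.
Check: 55^53 ≡ 26 (mod 61).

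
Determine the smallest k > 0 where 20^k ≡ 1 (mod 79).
39

79 is prime, so ord(20) divides φ(79) = 78.
Divisors of 78: 1, 2, 3, 6, 13, 26, 39, 78.
Repeated squaring: 20^1 ≡ 20, 20^2 ≡ 5, 20^4 ≡ 25, 20^8 ≡ 72, 20^16 ≡ 49, 20^32 ≡ 31, 20^64 ≡ 13 (mod 79).
Test 20^d mod 79 for each divisor d in increasing order:
20^1 ≡ 20
20^2 ≡ 5
20^3 = 20^2·20^1 ≡ 21
20^6 = 20^4·20^2 ≡ 46
20^13 = 20^8·20^4·20^1 ≡ 55
20^26 = 20^16·20^8·20^2 ≡ 23
20^39 = 20^32·20^4·20^2·20^1 ≡ 1  ← first divisor giving 1
The order is 39.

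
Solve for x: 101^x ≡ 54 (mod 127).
57

Baby-step giant-step with step n = ⌈√127⌉ = 12.
Baby steps 101^j mod 127 (j:value) for j=0..11: 0:1, 1:101, 2:41, 3:77, 4:30, 5:109, 6:87, 7:24, 8:11, 9:95, 10:70, 11:85.
Giant-step multiplier: 101^(-12) ≡ 101^(126-12) = 101^114 ≡ 122 (mod 127).
Giant steps γ_i = 54·122^i mod 127: γ_0=54, γ_1=111, γ_2=80, γ_3=108, γ_4=95 (in table at j=9).
x = i·n + j = 4·12 + 9 = 57.
Check: 101^57 ≡ 54 (mod 127).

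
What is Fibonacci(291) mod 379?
236

Matrix identity: Q^n = [[F_(n+1), F_n], [F_n, F_(n-1)]] with Q = [[1,1],[1,0]].
n = 291 = 100100011₂. Square-and-multiply, entries mod 379:
Q^1 = [[1,1],[1,0]]
Q^2 = (Q^1)² = [[2,1],[1,1]]
Q^4 = (Q^2)² = [[5,3],[3,2]]
Q^9 = (Q^4)²·Q = [[55,34],[34,21]]
Q^18 = (Q^9)² = [[12,310],[310,81]]
Q^36 = (Q^18)² = [[357,26],[26,331]]
Q^72 = (Q^36)² = [[23,75],[75,327]]
Q^145 = (Q^72)²·Q = [[189,90],[90,99]]
Q^291 = (Q^145)²·Q = [[5,236],[236,148]]
F_291 mod 379 = Q^291[0][1] = 236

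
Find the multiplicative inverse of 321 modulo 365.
141

gcd(321, 365) = 1, so the inverse exists.
Extended Euclidean algorithm on (365, 321):
365 = 1 × 321 + 44  ⟹  44 = (1)·365 + (-1)·321
321 = 7 × 44 + 13  ⟹  13 = (-7)·365 + (8)·321
44 = 3 × 13 + 5  ⟹  5 = (22)·365 + (-25)·321
13 = 2 × 5 + 3  ⟹  3 = (-51)·365 + (58)·321
5 = 1 × 3 + 2  ⟹  2 = (73)·365 + (-83)·321
3 = 1 × 2 + 1  ⟹  1 = (-124)·365 + (141)·321
So (141)·321 ≡ 1 (mod 365), i.e. 321^(-1) ≡ 141 (mod 365).
Check: 321 × 141 = 45261 ≡ 1 (mod 365)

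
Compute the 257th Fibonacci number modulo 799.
753

Matrix identity: Q^n = [[F_(n+1), F_n], [F_n, F_(n-1)]] with Q = [[1,1],[1,0]].
n = 257 = 100000001₂. Square-and-multiply, entries mod 799:
Q^1 = [[1,1],[1,0]]
Q^2 = (Q^1)² = [[2,1],[1,1]]
Q^4 = (Q^2)² = [[5,3],[3,2]]
Q^8 = (Q^4)² = [[34,21],[21,13]]
Q^16 = (Q^8)² = [[798,188],[188,610]]
Q^32 = (Q^16)² = [[189,235],[235,753]]
Q^64 = (Q^32)² = [[659,47],[47,612]]
Q^128 = (Q^64)² = [[236,611],[611,424]]
Q^257 = (Q^128)²·Q = [[518,753],[753,564]]
F_257 mod 799 = Q^257[0][1] = 753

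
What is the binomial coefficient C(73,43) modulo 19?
13

Using Lucas' theorem:
Write n=73 and k=43 in base 19:
n in base 19: [3, 16]
k in base 19: [2, 5]
C(73,43) mod 19 = ∏ C(n_i, k_i) mod 19
Digit binomials (mod 19): C(3,2) = 3; C(16,5) = 4368 ≡ 17
Product: 3 × 17 = 51 ≡ 13 (mod 19)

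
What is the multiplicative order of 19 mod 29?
28

29 is prime, so ord(19) divides φ(29) = 28.
Divisors of 28: 1, 2, 4, 7, 14, 28.
Repeated squaring: 19^1 ≡ 19, 19^2 ≡ 13, 19^4 ≡ 24, 19^8 ≡ 25, 19^16 ≡ 16 (mod 29).
Test 19^d mod 29 for each divisor d in increasing order:
19^1 ≡ 19
19^2 ≡ 13
19^4 ≡ 24
19^7 = 19^4·19^2·19^1 ≡ 12
19^14 = 19^8·19^4·19^2 ≡ 28
19^28 = 19^16·19^8·19^4 ≡ 1  ← first divisor giving 1
The order is 28.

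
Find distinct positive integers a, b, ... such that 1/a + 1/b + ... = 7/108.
1/16 + 1/432

Greedy algorithm:
7/108: ceiling(108/7) = 16, use 1/16
1/432: ceiling(432/1) = 432, use 1/432
Result: 7/108 = 1/16 + 1/432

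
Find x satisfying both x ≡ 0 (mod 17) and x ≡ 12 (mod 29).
476

Using Chinese Remainder Theorem:
M = 17 × 29 = 493
M1 = 29, M2 = 17
y1 = 29^(-1) mod 17 = 10
y2 = 17^(-1) mod 29 = 12
x = (0×29×10 + 12×17×12) mod 493 = 476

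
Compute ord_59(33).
58

59 is prime, so ord(33) divides φ(59) = 58.
Divisors of 58: 1, 2, 29, 58.
Repeated squaring: 33^1 ≡ 33, 33^2 ≡ 27, 33^4 ≡ 21, 33^8 ≡ 28, 33^16 ≡ 17, 33^32 ≡ 53 (mod 59).
Test 33^d mod 59 for each divisor d in increasing order:
33^1 ≡ 33
33^2 ≡ 27
33^29 = 33^16·33^8·33^4·33^1 ≡ 58
33^58 = 33^32·33^16·33^8·33^2 ≡ 1  ← first divisor giving 1
The order is 58.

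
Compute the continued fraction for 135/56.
[2; 2, 2, 3, 3]

Euclidean algorithm steps:
135 = 2 × 56 + 23
56 = 2 × 23 + 10
23 = 2 × 10 + 3
10 = 3 × 3 + 1
3 = 3 × 1 + 0
Continued fraction: [2; 2, 2, 3, 3]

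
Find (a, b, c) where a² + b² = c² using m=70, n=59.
(1419, 8260, 8381)

Euclid's formula: a = m² - n², b = 2mn, c = m² + n²
m = 70, n = 59
a = 70² - 59² = 4900 - 3481 = 1419
b = 2 × 70 × 59 = 8260
c = 70² + 59² = 4900 + 3481 = 8381
Verification: 1419² + 8260² = 2013561 + 68227600 = 70241161 = 8381² ✓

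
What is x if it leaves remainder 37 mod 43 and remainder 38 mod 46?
682

Using Chinese Remainder Theorem:
M = 43 × 46 = 1978
M1 = 46, M2 = 43
y1 = 46^(-1) mod 43 = 29
y2 = 43^(-1) mod 46 = 15
x = (37×46×29 + 38×43×15) mod 1978 = 682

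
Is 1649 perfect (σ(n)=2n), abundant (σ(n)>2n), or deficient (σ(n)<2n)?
deficient

Proper divisors of 1649: sum = 1 + 17 + 97 = 115
Since 115 < 1649, 1649 is deficient.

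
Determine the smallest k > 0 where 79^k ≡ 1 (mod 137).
136

137 is prime, so ord(79) divides φ(137) = 136.
Divisors of 136: 1, 2, 4, 8, 17, 34, 68, 136.
Repeated squaring: 79^1 ≡ 79, 79^2 ≡ 76, 79^4 ≡ 22, 79^8 ≡ 73, 79^16 ≡ 123, 79^32 ≡ 59, 79^64 ≡ 56, 79^128 ≡ 122 (mod 137).
Test 79^d mod 137 for each divisor d in increasing order:
79^1 ≡ 79
79^2 ≡ 76
79^4 ≡ 22
79^8 ≡ 73
79^17 = 79^16·79^1 ≡ 127
79^34 = 79^32·79^2 ≡ 100
79^68 = 79^64·79^4 ≡ 136
79^136 = 79^128·79^8 ≡ 1  ← first divisor giving 1
The order is 136.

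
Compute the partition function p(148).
33549419497

p(n) counts ways to write n as a sum of positive integers (order ignored).
Euler's pentagonal recurrence: p(k) = p(k-1) + p(k-2) - p(k-5) - p(k-7) + p(k-12) + p(k-15) - ... (offsets j(3j∓1)/2, signs ++--, p(0)=1, p(<0)=0).
DP table for k = 0..147: p(0)=1, p(1)=1, p(2)=2, p(3)=3, p(4)=5, p(5)=7, p(6)=11, p(7)=15, p(8)=22, p(9)=30, p(10)=42, p(11)=56, p(12)=77, p(13)=101, p(14)=135, p(15)=176, p(16)=231, p(17)=297, p(18)=385, p(19)=490, p(20)=627, p(21)=792, p(22)=1002, p(23)=1255, p(24)=1575, p(25)=1958, p(26)=2436, p(27)=3010, p(28)=3718, p(29)=4565, p(30)=5604, p(31)=6842, p(32)=8349, p(33)=10143, p(34)=12310, p(35)=14883, p(36)=17977, p(37)=21637, p(38)=26015, p(39)=31185, p(40)=37338, p(41)=44583, p(42)=53174, p(43)=63261, p(44)=75175, p(45)=89134, p(46)=105558, p(47)=124754, p(48)=147273, p(49)=173525, p(50)=204226, p(51)=239943, p(52)=281589, p(53)=329931, p(54)=386155, p(55)=451276, p(56)=526823, p(57)=614154, p(58)=715220, p(59)=831820, p(60)=966467, p(61)=1121505, p(62)=1300156, p(63)=1505499, p(64)=1741630, p(65)=2012558, p(66)=2323520, p(67)=2679689, p(68)=3087735, p(69)=3554345, p(70)=4087968, p(71)=4697205, p(72)=5392783, p(73)=6185689, p(74)=7089500, p(75)=8118264, p(76)=9289091, p(77)=10619863, p(78)=12132164, p(79)=13848650, p(80)=15796476, p(81)=18004327, p(82)=20506255, p(83)=23338469, p(84)=26543660, p(85)=30167357, p(86)=34262962, p(87)=38887673, p(88)=44108109, p(89)=49995925, p(90)=56634173, p(91)=64112359, p(92)=72533807, p(93)=82010177, p(94)=92669720, p(95)=104651419, p(96)=118114304, p(97)=133230930, p(98)=150198136, p(99)=169229875, p(100)=190569292, p(101)=214481126, p(102)=241265379, p(103)=271248950, p(104)=304801365, p(105)=342325709, p(106)=384276336, p(107)=431149389, p(108)=483502844, p(109)=541946240, p(110)=607163746, p(111)=679903203, p(112)=761002156, p(113)=851376628, p(114)=952050665, p(115)=1064144451, p(116)=1188908248, p(117)=1327710076, p(118)=1482074143, p(119)=1653668665, p(120)=1844349560, p(121)=2056148051, p(122)=2291320912, p(123)=2552338241, p(124)=2841940500, p(125)=3163127352, p(126)=3519222692, p(127)=3913864295, p(128)=4351078600, p(129)=4835271870, p(130)=5371315400, p(131)=5964539504, p(132)=6620830889, p(133)=7346629512, p(134)=8149040695, p(135)=9035836076, p(136)=10015581680, p(137)=11097645016, p(138)=12292341831, p(139)=13610949895, p(140)=15065878135, p(141)=16670689208, p(142)=18440293320, p(143)=20390982757, p(144)=22540654445, p(145)=24908858009, p(146)=27517052599, p(147)=30388671978.
Final step: p(148) = p(147) + p(146) - p(143) - p(141) + p(136) + p(133) - p(126) - p(122) + p(113) + p(108) - p(97) - p(91) + p(78) + p(71) - p(56) - p(48) + p(31) + p(22) - p(3)
= 30388671978 + 27517052599 - 20390982757 - 16670689208 + 10015581680 + 7346629512 - 3519222692 - 2291320912 + 851376628 + 483502844 - 133230930 - 64112359 + 12132164 + 4697205 - 526823 - 147273 + 6842 + 1002 - 3
= 33549419497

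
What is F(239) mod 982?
551

Matrix identity: Q^n = [[F_(n+1), F_n], [F_n, F_(n-1)]] with Q = [[1,1],[1,0]].
n = 239 = 11101111₂. Square-and-multiply, entries mod 982:
Q^1 = [[1,1],[1,0]]
Q^3 = (Q^1)²·Q = [[3,2],[2,1]]
Q^7 = (Q^3)²·Q = [[21,13],[13,8]]
Q^14 = (Q^7)² = [[610,377],[377,233]]
Q^29 = (Q^14)²·Q = [[286,643],[643,625]]
Q^59 = (Q^29)²·Q = [[818,317],[317,501]]
Q^119 = (Q^59)²·Q = [[498,707],[707,773]]
Q^239 = (Q^119)²·Q = [[618,551],[551,67]]
F_239 mod 982 = Q^239[0][1] = 551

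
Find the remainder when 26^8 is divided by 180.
136

Repeated squaring. Binary of 8 = 1000.
26^1 ≡ 26 (mod 180); 26^2 ≡ 136 (mod 180); 26^4 ≡ 136 (mod 180); 26^8 ≡ 136 (mod 180)
26^8 = 26^8 ≡ 136 (mod 180)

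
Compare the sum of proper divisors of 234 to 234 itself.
abundant

Proper divisors of 234: sum = 1 + 2 + 3 + 6 + 9 + 13 + 18 + 26 + 39 + 78 + 117 = 312
Since 312 > 234, 234 is abundant.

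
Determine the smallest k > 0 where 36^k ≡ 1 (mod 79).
39

79 is prime, so ord(36) divides φ(79) = 78.
Divisors of 78: 1, 2, 3, 6, 13, 26, 39, 78.
Repeated squaring: 36^1 ≡ 36, 36^2 ≡ 32, 36^4 ≡ 76, 36^8 ≡ 9, 36^16 ≡ 2, 36^32 ≡ 4, 36^64 ≡ 16 (mod 79).
Test 36^d mod 79 for each divisor d in increasing order:
36^1 ≡ 36
36^2 ≡ 32
36^3 = 36^2·36^1 ≡ 46
36^6 = 36^4·36^2 ≡ 62
36^13 = 36^8·36^4·36^1 ≡ 55
36^26 = 36^16·36^8·36^2 ≡ 23
36^39 = 36^32·36^4·36^2·36^1 ≡ 1  ← first divisor giving 1
The order is 39.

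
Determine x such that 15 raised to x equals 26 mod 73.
61

Baby-step giant-step with step n = ⌈√73⌉ = 9.
Baby steps 15^j mod 73 (j:value) for j=0..8: 0:1, 1:15, 2:6, 3:17, 4:36, 5:29, 6:70, 7:28, 8:55.
Giant-step multiplier: 15^(-9) ≡ 15^(72-9) = 15^63 ≡ 10 (mod 73).
Giant steps γ_i = 26·10^i mod 73: γ_0=26, γ_1=41, γ_2=45, γ_3=12, γ_4=47, γ_5=32, γ_6=28 (in table at j=7).
x = i·n + j = 6·9 + 7 = 61.
Check: 15^61 ≡ 26 (mod 73).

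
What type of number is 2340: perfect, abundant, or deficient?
abundant

Proper divisors of 2340: sum = 1 + 2 + 3 + 4 + 5 + 6 + 9 + 10 + ... + 468 + 585 + 780 + 1170 (35 divisors) = 5304
Since 5304 > 2340, 2340 is abundant.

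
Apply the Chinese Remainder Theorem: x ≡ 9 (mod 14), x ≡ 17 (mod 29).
191

Using Chinese Remainder Theorem:
M = 14 × 29 = 406
M1 = 29, M2 = 14
y1 = 29^(-1) mod 14 = 1
y2 = 14^(-1) mod 29 = 27
x = (9×29×1 + 17×14×27) mod 406 = 191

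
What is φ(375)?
200

375 = 3 × 5^3
φ(n) = n × ∏(1 - 1/p) for each prime p dividing n
φ(375) = 375 × (1 - 1/3) × (1 - 1/5) = 200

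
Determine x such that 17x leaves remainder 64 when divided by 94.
x ≡ 48 (mod 94)

gcd(17, 94) = 1, which divides 64, so solutions exist.
Find 17^(-1) mod 94 by the extended Euclidean algorithm:
94 = 5 × 17 + 9  ⟹  9 = (1)·94 + (-5)·17
17 = 1 × 9 + 8  ⟹  8 = (-1)·94 + (6)·17
9 = 1 × 8 + 1  ⟹  1 = (2)·94 + (-11)·17
So (-11)·17 ≡ 1 (mod 94), i.e. 17^(-1) ≡ -11 ≡ 83 (mod 94).
x ≡ 83 × 64 = 5312 ≡ 48 (mod 94).
Check: 17 × 48 = 816 ≡ 64 (mod 94).
Unique solution: x ≡ 48 (mod 94)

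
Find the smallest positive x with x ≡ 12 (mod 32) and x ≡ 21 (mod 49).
364

Using Chinese Remainder Theorem:
M = 32 × 49 = 1568
M1 = 49, M2 = 32
y1 = 49^(-1) mod 32 = 17
y2 = 32^(-1) mod 49 = 23
x = (12×49×17 + 21×32×23) mod 1568 = 364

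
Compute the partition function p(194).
2366022741845

p(n) counts ways to write n as a sum of positive integers (order ignored).
Euler's pentagonal recurrence: p(k) = p(k-1) + p(k-2) - p(k-5) - p(k-7) + p(k-12) + p(k-15) - ... (offsets j(3j∓1)/2, signs ++--, p(0)=1, p(<0)=0).
DP table for k = 0..193: p(0)=1, p(1)=1, p(2)=2, p(3)=3, p(4)=5, p(5)=7, p(6)=11, p(7)=15, p(8)=22, p(9)=30, p(10)=42, p(11)=56, p(12)=77, p(13)=101, p(14)=135, p(15)=176, p(16)=231, p(17)=297, p(18)=385, p(19)=490, p(20)=627, p(21)=792, p(22)=1002, p(23)=1255, p(24)=1575, p(25)=1958, p(26)=2436, p(27)=3010, p(28)=3718, p(29)=4565, p(30)=5604, p(31)=6842, p(32)=8349, p(33)=10143, p(34)=12310, p(35)=14883, p(36)=17977, p(37)=21637, p(38)=26015, p(39)=31185, p(40)=37338, p(41)=44583, p(42)=53174, p(43)=63261, p(44)=75175, p(45)=89134, p(46)=105558, p(47)=124754, p(48)=147273, p(49)=173525, p(50)=204226, p(51)=239943, p(52)=281589, p(53)=329931, p(54)=386155, p(55)=451276, p(56)=526823, p(57)=614154, p(58)=715220, p(59)=831820, p(60)=966467, p(61)=1121505, p(62)=1300156, p(63)=1505499, p(64)=1741630, p(65)=2012558, p(66)=2323520, p(67)=2679689, p(68)=3087735, p(69)=3554345, p(70)=4087968, p(71)=4697205, p(72)=5392783, p(73)=6185689, p(74)=7089500, p(75)=8118264, p(76)=9289091, p(77)=10619863, p(78)=12132164, p(79)=13848650, p(80)=15796476, p(81)=18004327, p(82)=20506255, p(83)=23338469, p(84)=26543660, p(85)=30167357, p(86)=34262962, p(87)=38887673, p(88)=44108109, p(89)=49995925, p(90)=56634173, p(91)=64112359, p(92)=72533807, p(93)=82010177, p(94)=92669720, p(95)=104651419, p(96)=118114304, p(97)=133230930, p(98)=150198136, p(99)=169229875, p(100)=190569292, p(101)=214481126, p(102)=241265379, p(103)=271248950, p(104)=304801365, p(105)=342325709, p(106)=384276336, p(107)=431149389, p(108)=483502844, p(109)=541946240, p(110)=607163746, p(111)=679903203, p(112)=761002156, p(113)=851376628, p(114)=952050665, p(115)=1064144451, p(116)=1188908248, p(117)=1327710076, p(118)=1482074143, p(119)=1653668665, p(120)=1844349560, p(121)=2056148051, p(122)=2291320912, p(123)=2552338241, p(124)=2841940500, p(125)=3163127352, p(126)=3519222692, p(127)=3913864295, p(128)=4351078600, p(129)=4835271870, p(130)=5371315400, p(131)=5964539504, p(132)=6620830889, p(133)=7346629512, p(134)=8149040695, p(135)=9035836076, p(136)=10015581680, p(137)=11097645016, p(138)=12292341831, p(139)=13610949895, p(140)=15065878135, p(141)=16670689208, p(142)=18440293320, p(143)=20390982757, p(144)=22540654445, p(145)=24908858009, p(146)=27517052599, p(147)=30388671978, p(148)=33549419497, p(149)=37027355200, p(150)=40853235313, p(151)=45060624582, p(152)=49686288421, p(153)=54770336324, p(154)=60356673280, p(155)=66493182097, p(156)=73232243759, p(157)=80630964769, p(158)=88751778802, p(159)=97662728555, p(160)=107438159466, p(161)=118159068427, p(162)=129913904637, p(163)=142798995930, p(164)=156919475295, p(165)=172389800255, p(166)=189334822579, p(167)=207890420102, p(168)=228204732751, p(169)=250438925115, p(170)=274768617130, p(171)=301384802048, p(172)=330495499613, p(173)=362326859895, p(174)=397125074750, p(175)=435157697830, p(176)=476715857290, p(177)=522115831195, p(178)=571701605655, p(179)=625846753120, p(180)=684957390936, p(181)=749474411781, p(182)=819876908323, p(183)=896684817527, p(184)=980462880430, p(185)=1071823774337, p(186)=1171432692373, p(187)=1280011042268, p(188)=1398341745571, p(189)=1527273599625, p(190)=1667727404093, p(191)=1820701100652, p(192)=1987276856363, p(193)=2168627105469.
Final step: p(194) = p(193) + p(192) - p(189) - p(187) + p(182) + p(179) - p(172) - p(168) + p(159) + p(154) - p(143) - p(137) + p(124) + p(117) - p(102) - p(94) + p(77) + p(68) - p(49) - p(39) + p(18) + p(7)
= 2168627105469 + 1987276856363 - 1527273599625 - 1280011042268 + 819876908323 + 625846753120 - 330495499613 - 228204732751 + 97662728555 + 60356673280 - 20390982757 - 11097645016 + 2841940500 + 1327710076 - 241265379 - 92669720 + 10619863 + 3087735 - 173525 - 31185 + 385 + 15
= 2366022741845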